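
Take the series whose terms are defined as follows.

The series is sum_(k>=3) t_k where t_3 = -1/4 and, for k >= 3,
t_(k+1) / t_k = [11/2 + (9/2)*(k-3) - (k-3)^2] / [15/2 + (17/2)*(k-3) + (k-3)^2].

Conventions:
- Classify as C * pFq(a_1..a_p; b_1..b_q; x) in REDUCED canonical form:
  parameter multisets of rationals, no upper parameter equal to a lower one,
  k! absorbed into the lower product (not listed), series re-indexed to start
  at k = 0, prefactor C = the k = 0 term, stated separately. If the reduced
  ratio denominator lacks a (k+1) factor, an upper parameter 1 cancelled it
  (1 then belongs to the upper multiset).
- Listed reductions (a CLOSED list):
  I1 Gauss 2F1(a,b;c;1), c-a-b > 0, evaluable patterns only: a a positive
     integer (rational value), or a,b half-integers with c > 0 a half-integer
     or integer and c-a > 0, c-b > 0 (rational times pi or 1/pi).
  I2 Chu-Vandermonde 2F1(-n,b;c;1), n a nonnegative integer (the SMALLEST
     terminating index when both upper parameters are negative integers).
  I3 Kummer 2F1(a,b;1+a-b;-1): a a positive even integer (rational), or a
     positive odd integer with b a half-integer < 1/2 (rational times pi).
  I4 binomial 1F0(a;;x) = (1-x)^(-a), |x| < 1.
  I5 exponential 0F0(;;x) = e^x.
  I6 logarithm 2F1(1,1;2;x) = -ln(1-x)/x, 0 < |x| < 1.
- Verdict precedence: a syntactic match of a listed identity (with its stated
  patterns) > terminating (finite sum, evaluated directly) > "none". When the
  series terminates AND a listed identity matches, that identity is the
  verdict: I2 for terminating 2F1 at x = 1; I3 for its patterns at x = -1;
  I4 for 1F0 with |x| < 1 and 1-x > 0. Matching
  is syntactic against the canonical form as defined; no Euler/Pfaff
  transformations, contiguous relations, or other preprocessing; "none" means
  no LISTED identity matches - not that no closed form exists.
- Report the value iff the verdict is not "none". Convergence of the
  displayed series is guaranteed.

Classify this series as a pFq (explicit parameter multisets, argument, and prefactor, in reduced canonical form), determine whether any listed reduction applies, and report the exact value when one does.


First insight: from the first term -1/4: roots of the ratio polynomials (prefactor -1/4) are the negated parameters.
Adjacent-term ratio: r(k) = (-1) * (k-11/2) (k+1) / [(k+15/2) (k+1)] - rational in k, leading ratio (-1); with t_0 = -1/4, classification follows.

With C = -1/4: the canonical form is 2F1(-11/2, 1; 15/2; -1). Verdict: Kummer's theorem (I3) matches (x = -1; c = 15/2 equals 1+a-b for upper {-11/2, 1}: listed pattern). Exact value: (-3003/16384) * pi.


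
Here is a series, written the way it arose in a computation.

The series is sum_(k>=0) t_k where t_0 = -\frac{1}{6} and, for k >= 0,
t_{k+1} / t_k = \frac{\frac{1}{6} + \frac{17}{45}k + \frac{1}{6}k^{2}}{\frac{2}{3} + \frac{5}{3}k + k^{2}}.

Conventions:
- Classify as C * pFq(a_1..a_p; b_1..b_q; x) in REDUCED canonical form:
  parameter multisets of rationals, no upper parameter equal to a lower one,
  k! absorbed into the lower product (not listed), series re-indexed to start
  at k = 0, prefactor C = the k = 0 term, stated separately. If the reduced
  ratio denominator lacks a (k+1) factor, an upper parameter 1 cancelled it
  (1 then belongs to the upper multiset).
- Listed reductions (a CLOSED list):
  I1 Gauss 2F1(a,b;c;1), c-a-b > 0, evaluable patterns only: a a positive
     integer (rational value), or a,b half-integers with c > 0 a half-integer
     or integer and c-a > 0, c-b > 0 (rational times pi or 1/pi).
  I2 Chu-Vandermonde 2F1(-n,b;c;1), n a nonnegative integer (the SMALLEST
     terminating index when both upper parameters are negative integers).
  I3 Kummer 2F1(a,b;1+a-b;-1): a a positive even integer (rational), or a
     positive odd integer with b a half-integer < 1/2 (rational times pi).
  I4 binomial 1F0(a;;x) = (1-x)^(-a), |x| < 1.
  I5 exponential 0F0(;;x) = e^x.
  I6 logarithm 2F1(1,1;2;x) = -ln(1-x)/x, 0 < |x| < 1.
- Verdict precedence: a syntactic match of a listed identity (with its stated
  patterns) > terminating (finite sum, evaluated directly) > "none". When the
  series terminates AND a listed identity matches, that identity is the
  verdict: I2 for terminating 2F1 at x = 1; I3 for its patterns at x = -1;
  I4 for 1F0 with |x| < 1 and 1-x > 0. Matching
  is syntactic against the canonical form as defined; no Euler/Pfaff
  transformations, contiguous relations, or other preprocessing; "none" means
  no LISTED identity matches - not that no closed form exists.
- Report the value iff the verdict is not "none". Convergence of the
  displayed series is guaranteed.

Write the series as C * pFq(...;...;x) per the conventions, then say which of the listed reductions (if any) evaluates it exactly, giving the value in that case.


Structural cue: with t_0 = -\frac{1}{6}, factor the ratio over Q (C = -1/6, x = 1/6): negated roots = parameters.
Term ratio: r(k) = \frac{1}{6} * (k+\frac{3}{5}) (k+\frac{5}{3}) / [(k+\frac{2}{3}) (k+1)] - rational; roots negated = parameters, x = \frac{1}{6}, C = -\frac{1}{6}.

Canonical form: C = -\frac{1}{6} times 2F1 with upper {\frac{3}{5}, \frac{5}{3}}, lower {\frac{2}{3}}, x = \frac{1}{6}. Verdict: none. No listed pattern accepts 2F1(\frac{3}{5}, \frac{5}{3}; \frac{2}{3}; \frac{1}{6}).


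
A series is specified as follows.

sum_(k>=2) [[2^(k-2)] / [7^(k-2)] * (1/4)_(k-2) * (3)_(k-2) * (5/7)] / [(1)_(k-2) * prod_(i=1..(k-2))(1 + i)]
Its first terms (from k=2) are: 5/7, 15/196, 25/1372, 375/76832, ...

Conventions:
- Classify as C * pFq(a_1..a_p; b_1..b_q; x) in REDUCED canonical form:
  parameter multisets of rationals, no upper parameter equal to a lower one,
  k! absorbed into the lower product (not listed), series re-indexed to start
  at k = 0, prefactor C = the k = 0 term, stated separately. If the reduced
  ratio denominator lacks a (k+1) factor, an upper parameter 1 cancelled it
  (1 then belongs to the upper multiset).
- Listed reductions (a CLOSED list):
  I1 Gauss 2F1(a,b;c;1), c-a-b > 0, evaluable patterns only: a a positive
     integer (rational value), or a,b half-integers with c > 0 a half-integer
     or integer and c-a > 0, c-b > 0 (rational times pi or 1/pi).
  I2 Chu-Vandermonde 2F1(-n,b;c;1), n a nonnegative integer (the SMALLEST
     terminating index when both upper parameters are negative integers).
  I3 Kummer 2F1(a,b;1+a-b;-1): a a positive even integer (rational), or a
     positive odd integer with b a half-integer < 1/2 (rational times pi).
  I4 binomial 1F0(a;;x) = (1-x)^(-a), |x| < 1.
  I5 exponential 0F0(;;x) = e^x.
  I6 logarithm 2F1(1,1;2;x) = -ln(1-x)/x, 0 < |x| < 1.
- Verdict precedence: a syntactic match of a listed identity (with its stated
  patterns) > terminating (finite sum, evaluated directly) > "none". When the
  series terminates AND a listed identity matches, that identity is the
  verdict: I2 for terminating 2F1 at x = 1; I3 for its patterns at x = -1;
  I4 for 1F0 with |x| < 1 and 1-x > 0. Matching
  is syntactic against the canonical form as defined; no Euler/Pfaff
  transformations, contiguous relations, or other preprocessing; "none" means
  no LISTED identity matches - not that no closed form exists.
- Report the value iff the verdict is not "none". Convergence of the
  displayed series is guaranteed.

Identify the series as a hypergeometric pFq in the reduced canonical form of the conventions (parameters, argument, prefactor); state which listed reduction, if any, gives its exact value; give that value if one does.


Reduced: x = 2/7, 2F1, upper = {1/4, 3}, lower = {2}, C = 5/7. Verdict: none here - no I1-I6 shape fits x = 2/7 with lower {2}.

First insight: t_0 = 5/7 here, and the two geometric factors (C = 5/7, x = 2/7) combine into one argument.
Adjacent-term ratio: r(k) = (2/7) * (k+1/4) (k+3) / [(k+2) (k+1)] - rational; roots negated = parameters, x = (2/7), C = 5/7.


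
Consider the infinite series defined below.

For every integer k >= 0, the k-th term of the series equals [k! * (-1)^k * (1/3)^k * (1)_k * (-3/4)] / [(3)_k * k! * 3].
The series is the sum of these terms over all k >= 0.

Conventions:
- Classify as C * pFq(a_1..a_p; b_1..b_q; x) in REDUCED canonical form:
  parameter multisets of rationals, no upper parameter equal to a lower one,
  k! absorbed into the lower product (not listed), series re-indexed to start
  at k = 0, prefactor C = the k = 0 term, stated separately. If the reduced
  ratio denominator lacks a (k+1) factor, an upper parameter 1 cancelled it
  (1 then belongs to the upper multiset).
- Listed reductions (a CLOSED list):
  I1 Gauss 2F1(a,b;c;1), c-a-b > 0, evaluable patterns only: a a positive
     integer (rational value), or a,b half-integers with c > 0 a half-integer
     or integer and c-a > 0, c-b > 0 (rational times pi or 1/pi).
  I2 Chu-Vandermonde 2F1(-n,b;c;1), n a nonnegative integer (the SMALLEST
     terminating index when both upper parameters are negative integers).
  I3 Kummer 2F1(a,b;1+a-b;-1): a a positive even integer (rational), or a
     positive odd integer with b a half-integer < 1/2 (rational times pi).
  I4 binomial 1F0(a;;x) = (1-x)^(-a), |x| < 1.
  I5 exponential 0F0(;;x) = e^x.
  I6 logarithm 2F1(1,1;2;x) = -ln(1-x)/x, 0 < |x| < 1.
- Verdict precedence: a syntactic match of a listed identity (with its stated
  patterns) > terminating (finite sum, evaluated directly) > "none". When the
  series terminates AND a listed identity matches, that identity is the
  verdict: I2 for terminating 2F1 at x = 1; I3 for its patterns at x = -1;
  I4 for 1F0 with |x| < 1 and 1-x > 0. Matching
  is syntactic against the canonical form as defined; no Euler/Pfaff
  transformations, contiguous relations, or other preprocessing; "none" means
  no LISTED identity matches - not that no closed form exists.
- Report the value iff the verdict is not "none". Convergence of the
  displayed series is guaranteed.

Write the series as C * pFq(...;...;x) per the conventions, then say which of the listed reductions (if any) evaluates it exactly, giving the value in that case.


Reduced: x = -1/3, 2F1, upper = {1, 1}, lower = {3}, C = -1/4. Verdict: none (x = -1/3): each listed identity misses the multisets {1, 1} ; {3}.

Key step: from the first term -1/4: the factorial ratio (prefactor -1/4) (k+a-1)!/(a-1)! is a rising factorial (a)_k.
Adjacent-term ratio: r(k) = (-1/3) * (k+1) (k+1) / [(k+3) (k+1)] ; factor over Q: parameters, x = (-1/3), and C = -1/4.


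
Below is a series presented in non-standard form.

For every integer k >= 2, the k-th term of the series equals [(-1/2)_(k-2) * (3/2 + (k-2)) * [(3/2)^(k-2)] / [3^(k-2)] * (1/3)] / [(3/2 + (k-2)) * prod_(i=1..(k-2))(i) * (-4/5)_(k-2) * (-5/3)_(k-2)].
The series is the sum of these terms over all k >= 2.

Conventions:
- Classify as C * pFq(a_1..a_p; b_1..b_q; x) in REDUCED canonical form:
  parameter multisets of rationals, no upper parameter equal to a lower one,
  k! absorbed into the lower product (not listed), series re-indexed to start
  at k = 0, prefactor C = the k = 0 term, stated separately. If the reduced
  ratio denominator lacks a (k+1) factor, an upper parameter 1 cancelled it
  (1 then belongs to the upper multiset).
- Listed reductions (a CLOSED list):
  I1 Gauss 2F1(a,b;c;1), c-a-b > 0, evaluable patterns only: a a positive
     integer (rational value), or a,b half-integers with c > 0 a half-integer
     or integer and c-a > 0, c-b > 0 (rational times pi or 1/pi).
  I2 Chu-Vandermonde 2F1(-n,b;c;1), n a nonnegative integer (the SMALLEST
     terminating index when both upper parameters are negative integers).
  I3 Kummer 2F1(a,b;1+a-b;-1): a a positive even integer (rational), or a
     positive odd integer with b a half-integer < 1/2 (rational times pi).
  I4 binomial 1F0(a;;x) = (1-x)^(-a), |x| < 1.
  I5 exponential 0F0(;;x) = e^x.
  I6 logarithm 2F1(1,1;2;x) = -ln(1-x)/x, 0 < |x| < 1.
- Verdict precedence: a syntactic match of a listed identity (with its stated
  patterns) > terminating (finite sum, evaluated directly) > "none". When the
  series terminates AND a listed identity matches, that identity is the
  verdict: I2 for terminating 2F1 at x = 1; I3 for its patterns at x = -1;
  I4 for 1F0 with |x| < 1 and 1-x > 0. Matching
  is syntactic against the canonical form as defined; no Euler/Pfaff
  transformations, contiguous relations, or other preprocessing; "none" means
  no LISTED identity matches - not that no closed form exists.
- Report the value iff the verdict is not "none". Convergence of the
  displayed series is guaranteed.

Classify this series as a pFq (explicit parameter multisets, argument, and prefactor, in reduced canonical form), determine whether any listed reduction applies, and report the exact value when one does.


Key step: with t_0 = 1/3, the factor k + 3/2 cancels (top and bottom), leaving C = 1/3, x = 1/2.
Term ratio: r(k) = (1/2) * (k-1/2) / [(k-5/3) (k-4/5) (k+1)] - rational; roots negated = parameters, x = (1/2), C = 1/3.

Classification (C = 1/3): 1F2 with upper {-1/2}, lower {-5/3, -4/5}, argument x = 1/2. Verdict: none - this 1F2 at x = 1/2 matches no listed pattern, and upper {-1/2} holds no stopper.


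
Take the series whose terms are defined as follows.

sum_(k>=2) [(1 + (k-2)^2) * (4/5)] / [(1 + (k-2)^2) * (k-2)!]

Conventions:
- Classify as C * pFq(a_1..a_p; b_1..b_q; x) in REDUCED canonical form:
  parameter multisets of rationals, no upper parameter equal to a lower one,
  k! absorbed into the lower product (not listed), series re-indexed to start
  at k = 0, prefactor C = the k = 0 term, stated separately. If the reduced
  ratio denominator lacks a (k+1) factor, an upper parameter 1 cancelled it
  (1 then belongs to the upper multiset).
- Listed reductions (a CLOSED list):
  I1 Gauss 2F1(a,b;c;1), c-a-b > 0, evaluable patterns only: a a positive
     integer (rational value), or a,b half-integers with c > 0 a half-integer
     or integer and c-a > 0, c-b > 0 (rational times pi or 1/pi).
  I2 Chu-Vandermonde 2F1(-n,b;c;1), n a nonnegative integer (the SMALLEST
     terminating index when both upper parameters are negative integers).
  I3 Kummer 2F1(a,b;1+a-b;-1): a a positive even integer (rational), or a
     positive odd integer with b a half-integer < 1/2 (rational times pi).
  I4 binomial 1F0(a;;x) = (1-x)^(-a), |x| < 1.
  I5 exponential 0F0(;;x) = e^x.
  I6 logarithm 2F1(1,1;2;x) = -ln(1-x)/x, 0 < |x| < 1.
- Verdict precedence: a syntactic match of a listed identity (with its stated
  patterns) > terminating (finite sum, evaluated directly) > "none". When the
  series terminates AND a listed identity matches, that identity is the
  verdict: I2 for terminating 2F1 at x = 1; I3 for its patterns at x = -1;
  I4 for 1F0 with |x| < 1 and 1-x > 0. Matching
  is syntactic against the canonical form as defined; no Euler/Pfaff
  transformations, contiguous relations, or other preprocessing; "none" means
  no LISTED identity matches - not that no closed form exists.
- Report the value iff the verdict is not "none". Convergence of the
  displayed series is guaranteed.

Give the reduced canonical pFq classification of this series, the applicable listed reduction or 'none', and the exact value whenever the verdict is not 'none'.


With C = 4/5: the canonical form is 0F0(-; -; 1). Verdict (x = 1): exponential (I5) applies (the 0F0 exponential series at x = 1). Sum: (4/5) * e^(1).

First insight: t_0 = 4/5 here, and striking the common factor k^2 + 1 reduces the term (prefactor 4/5).
Ratio: r(k) = 1 * 1 / [(k+1)] - rational; roots negated = parameters, x = 1, C = 4/5.


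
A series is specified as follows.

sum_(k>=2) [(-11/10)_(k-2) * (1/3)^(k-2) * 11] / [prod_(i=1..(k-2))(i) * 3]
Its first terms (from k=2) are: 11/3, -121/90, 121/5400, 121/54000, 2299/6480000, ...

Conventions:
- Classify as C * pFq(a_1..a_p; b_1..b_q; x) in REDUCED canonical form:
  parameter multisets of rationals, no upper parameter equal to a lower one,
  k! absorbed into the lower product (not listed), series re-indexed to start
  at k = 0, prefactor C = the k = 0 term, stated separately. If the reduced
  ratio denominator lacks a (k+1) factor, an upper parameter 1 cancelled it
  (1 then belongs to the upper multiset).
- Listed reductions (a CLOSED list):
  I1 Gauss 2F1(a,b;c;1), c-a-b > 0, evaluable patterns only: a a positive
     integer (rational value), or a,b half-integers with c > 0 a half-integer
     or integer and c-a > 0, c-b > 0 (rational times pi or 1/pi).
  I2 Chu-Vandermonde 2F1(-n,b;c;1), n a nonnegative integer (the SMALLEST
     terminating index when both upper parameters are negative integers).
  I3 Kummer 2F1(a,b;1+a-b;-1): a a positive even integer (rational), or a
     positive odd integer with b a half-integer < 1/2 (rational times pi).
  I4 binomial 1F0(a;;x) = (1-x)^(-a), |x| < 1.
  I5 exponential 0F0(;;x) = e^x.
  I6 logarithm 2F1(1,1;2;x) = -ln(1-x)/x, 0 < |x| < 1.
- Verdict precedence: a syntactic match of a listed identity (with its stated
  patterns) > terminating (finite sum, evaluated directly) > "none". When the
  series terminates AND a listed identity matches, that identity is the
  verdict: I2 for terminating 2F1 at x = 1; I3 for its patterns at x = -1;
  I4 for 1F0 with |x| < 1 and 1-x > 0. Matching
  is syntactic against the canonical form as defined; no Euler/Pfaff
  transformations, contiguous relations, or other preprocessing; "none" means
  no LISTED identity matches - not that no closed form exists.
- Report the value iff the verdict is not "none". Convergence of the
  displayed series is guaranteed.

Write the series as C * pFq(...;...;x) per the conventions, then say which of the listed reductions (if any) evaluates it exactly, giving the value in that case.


x = 1/3 here; the reduced form reads 1F0, upper {-11/10}, lower {-}, C = 11/3. Verdict: binomial (I4) matches (the 1F0 binomial series: exponent 11/10, x = 1/3). Value: (11/3) * (2/3)^(11/10).

First insight: from the first term 11/3: the product of the first k integers (C = 11/3) is k!.
Ratio: r(k) = (1/3) * (k-11/10) / [(k+1)] - rational in k. x = (1/3); t_0 = 11/3; negate the roots.


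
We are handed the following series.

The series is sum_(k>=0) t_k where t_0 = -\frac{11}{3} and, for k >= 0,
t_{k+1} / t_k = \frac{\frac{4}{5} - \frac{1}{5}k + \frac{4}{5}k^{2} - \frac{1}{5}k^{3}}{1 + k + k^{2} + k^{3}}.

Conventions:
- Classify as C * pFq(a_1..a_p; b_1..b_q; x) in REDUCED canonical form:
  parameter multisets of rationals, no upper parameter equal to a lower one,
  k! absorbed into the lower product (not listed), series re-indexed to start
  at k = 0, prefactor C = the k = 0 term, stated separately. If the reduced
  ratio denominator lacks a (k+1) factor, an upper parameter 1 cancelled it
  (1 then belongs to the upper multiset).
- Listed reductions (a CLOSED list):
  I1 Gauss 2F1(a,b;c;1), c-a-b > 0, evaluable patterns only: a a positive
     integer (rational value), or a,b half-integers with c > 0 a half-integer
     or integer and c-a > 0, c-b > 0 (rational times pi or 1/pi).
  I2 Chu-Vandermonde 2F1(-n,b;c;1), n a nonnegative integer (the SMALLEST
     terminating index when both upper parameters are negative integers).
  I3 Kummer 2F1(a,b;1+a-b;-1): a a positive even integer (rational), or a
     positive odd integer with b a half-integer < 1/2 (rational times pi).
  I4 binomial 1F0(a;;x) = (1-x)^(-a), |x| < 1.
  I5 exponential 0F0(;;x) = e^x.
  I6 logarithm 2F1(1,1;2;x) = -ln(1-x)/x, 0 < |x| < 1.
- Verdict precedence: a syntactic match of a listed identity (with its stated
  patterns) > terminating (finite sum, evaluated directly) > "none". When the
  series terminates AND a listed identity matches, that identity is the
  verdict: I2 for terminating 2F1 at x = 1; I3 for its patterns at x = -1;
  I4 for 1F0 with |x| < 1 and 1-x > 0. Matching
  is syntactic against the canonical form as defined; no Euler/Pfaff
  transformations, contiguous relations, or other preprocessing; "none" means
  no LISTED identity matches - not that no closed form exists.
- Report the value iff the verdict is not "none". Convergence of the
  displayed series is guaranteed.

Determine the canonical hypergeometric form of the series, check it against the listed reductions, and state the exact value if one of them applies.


x = -\frac{1}{5} here; the reduced form reads 1F0, upper {-4}, lower {-}, C = -\frac{11}{3}. Verdict at x = -\frac{1}{5}: the I4 binomial reduction matches (the 1F0 binomial series: exponent 4, x = -\frac{1}{5}). Sum: -\frac{4752}{625}.

Key step: x = -\frac{1}{5} and cancel k^2 + 1 from the displayed ratio first; then C = -11/3, x = -1/5.
Consecutive-term ratio: r(k) = -\frac{1}{5} * (k-4) / [(k+1)] - rational in k, leading ratio -\frac{1}{5}; with t_0 = -\frac{11}{3}, classification follows.


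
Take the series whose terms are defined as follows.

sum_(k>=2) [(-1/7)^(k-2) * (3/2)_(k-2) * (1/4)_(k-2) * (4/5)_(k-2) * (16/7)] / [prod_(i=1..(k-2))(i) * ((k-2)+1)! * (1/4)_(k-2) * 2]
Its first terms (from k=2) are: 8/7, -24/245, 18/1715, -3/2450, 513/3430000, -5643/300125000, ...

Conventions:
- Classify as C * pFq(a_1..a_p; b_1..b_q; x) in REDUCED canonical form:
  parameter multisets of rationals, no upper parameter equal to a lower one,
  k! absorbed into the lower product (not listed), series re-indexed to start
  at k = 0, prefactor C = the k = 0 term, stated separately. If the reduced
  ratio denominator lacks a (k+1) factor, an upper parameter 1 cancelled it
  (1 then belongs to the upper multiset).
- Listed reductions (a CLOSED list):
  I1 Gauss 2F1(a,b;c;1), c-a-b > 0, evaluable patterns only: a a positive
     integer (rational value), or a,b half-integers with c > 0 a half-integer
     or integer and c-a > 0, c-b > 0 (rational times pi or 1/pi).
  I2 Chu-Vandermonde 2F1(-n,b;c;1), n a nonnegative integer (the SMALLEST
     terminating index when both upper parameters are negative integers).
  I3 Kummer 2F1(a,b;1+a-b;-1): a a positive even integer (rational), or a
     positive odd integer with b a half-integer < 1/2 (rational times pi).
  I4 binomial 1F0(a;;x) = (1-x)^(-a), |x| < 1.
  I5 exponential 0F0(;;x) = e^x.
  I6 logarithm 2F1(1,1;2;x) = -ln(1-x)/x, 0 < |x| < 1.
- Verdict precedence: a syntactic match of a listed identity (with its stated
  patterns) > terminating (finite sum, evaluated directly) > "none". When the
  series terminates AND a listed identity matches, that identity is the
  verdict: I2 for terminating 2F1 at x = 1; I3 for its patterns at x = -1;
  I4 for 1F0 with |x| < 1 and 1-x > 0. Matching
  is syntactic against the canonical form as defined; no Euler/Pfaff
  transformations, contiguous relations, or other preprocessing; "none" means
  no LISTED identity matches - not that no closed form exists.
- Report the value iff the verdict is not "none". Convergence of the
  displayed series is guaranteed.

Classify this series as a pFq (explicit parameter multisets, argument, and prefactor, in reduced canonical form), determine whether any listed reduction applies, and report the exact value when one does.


The series (x = -1/7) is 2F1: upper {4/5, 3/2}, lower {2}, prefactor 8/7. Verdict: no listed reduction: x = -1/7 and upper {4/5, 3/2} fail every I1-I6 pattern.

First insight: from the first term 8/7: the denominator's factorial ratio (prefactor 8/7) is a lower Pochhammer.
Adjacent-term ratio: r(k) = (-1/7) * (k+4/5) (k+3/2) / [(k+2) (k+1)] - poly over poly, x = (-1/7) from leading terms; C = 8/7 at k = 0.


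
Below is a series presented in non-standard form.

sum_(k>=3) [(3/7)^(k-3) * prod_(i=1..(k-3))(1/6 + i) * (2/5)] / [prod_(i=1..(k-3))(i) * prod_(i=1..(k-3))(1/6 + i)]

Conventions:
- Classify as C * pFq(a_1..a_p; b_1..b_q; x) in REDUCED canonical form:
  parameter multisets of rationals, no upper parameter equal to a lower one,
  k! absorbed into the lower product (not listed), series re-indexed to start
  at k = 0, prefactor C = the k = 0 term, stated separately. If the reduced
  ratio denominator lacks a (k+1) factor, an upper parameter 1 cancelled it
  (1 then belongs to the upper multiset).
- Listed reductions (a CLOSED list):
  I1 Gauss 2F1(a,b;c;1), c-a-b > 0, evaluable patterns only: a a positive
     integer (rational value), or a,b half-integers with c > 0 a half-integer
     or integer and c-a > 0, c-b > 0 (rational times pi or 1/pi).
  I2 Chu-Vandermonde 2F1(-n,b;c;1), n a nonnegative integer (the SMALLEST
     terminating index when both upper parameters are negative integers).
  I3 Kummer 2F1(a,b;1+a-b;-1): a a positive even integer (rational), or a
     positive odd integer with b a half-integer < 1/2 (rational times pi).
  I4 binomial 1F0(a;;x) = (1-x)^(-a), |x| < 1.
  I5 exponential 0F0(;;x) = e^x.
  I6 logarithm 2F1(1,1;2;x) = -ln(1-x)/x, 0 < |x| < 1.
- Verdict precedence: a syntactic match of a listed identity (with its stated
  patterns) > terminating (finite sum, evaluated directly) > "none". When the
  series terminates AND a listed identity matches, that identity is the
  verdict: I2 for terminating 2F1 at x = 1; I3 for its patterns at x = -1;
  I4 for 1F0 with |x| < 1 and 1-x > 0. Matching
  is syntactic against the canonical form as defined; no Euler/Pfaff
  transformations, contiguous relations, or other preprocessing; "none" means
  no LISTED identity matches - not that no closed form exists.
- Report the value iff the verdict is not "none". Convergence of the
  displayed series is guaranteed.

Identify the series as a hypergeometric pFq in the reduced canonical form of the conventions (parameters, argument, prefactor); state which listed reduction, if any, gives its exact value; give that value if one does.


With C = 2/5: the canonical form is 0F0(-; -; 3/7). Verdict at x = 3/7: the I5 exponential reduction matches (the 0F0 exponential series at x = 3/7). Exact value: (2/5) * e^(3/7).

Key step: x = (3/7) and the product of the first k integers (C = 2/5) is k!.
Ratio: r(k) = (3/7) * 1 / [(k+1)] - rational; roots negated = parameters, x = (3/7), C = 2/5.


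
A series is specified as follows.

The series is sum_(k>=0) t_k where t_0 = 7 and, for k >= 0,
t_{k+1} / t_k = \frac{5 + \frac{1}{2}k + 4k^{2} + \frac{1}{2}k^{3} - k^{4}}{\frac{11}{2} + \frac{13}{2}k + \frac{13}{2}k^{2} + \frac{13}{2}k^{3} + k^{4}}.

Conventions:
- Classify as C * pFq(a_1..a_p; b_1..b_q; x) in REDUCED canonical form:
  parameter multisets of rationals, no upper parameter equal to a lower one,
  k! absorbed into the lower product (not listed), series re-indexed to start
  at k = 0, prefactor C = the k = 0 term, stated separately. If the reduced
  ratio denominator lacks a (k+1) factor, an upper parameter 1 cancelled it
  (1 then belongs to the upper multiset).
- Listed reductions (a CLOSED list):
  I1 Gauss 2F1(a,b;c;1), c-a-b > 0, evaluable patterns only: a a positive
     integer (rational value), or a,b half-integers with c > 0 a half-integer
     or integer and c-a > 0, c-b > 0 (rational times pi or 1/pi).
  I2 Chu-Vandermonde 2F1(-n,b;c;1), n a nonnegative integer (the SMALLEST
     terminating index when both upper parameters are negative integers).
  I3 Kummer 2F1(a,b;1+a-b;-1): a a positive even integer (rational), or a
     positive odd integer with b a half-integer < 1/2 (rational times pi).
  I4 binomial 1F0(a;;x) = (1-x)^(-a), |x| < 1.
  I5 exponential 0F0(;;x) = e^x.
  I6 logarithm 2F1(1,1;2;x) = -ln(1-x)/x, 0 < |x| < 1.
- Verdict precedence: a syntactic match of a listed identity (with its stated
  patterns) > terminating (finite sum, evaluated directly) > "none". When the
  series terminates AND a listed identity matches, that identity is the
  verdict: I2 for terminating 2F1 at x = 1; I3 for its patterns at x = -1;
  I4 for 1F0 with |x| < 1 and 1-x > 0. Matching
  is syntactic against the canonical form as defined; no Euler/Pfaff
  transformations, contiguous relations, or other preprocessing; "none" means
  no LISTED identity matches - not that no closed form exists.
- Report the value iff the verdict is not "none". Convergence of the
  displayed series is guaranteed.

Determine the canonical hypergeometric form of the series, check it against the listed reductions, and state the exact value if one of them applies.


With C = 7: the canonical form is 2F1(-\frac{5}{2}, 2; \frac{11}{2}; -1). Verdict: Kummer's theorem (I3) applies (x = -1; c = \frac{11}{2} equals 1+a-b for upper {-\frac{5}{2}, 2}: listed pattern). Exact value: \frac{63}{4}.

Key observation: from the first term 7: the expanded ratio factors over Q; C = 7, x = -1, roots give parameters.
Consecutive-term ratio: r(k) = -1 * (k-\frac{5}{2}) (k+2) / [(k+\frac{11}{2}) (k+1)] - poly over poly, x = -1 from leading terms; C = 7 at k = 0.


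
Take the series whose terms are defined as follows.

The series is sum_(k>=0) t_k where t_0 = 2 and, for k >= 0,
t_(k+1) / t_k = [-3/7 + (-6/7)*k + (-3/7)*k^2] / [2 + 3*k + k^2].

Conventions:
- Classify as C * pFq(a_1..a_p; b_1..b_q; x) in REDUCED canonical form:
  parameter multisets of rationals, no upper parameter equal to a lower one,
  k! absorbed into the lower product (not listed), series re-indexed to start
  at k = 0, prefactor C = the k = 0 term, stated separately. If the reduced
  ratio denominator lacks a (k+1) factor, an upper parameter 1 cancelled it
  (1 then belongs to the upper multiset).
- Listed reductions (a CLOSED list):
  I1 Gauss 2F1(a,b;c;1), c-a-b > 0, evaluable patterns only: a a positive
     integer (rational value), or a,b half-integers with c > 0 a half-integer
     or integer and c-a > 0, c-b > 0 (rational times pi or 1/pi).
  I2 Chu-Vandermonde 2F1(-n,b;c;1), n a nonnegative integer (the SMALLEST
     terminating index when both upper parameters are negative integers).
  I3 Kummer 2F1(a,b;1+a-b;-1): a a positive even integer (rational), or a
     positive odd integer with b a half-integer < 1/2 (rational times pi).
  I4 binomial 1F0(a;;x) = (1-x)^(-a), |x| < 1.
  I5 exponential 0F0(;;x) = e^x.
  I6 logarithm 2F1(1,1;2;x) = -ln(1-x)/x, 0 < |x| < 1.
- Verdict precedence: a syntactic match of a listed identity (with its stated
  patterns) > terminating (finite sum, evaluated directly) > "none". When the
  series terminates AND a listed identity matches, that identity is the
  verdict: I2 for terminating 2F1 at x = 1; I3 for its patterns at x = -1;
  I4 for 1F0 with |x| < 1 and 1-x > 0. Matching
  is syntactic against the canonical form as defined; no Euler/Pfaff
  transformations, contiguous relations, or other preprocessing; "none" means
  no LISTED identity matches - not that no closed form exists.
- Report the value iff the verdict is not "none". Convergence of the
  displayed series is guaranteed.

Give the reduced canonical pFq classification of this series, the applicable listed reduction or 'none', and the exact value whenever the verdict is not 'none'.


First insight: from the first term 2: roots of the ratio polynomials (C = 2) are the negated parameters.
Term ratio: r(k) = (-3/7) * (k+1) (k+1) / [(k+2) (k+1)] - rational; roots negated = parameters, x = (-3/7), C = 2.

At argument -3/7: a 2F1 with upper {1, 1}, lower {2}, scaled by C = 2. Verdict: the logarithmic series (I6) matches (the logarithm: parameters (1,1;2), x = -3/7). Hence: (14/3) * ln(10/7).


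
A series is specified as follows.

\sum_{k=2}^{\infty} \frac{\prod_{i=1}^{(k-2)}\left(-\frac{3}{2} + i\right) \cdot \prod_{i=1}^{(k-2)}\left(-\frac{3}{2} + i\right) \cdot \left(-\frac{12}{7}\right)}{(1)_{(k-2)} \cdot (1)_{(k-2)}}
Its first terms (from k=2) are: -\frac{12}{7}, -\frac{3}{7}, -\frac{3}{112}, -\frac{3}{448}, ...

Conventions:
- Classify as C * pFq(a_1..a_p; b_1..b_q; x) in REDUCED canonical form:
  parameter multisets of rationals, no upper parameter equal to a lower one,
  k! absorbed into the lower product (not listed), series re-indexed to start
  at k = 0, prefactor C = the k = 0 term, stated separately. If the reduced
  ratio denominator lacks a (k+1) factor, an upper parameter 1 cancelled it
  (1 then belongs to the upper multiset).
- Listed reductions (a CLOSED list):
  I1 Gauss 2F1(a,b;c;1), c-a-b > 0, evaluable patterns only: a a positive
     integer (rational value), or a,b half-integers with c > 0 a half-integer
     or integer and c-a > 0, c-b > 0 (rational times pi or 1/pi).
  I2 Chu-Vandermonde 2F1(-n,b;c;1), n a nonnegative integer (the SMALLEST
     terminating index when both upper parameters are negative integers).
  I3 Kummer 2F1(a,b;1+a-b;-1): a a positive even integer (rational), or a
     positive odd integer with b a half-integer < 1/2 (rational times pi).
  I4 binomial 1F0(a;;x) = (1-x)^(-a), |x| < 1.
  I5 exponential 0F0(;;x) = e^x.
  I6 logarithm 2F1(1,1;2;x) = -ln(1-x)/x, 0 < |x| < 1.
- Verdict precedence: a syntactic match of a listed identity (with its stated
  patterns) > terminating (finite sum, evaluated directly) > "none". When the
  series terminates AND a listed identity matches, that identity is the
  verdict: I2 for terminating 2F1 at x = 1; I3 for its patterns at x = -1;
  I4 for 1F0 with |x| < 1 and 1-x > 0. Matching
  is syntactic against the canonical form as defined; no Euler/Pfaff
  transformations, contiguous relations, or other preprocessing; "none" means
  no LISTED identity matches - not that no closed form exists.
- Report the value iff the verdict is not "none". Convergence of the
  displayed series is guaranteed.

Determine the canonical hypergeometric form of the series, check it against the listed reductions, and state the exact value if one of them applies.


This is -\frac{12}{7} * 2F1(-\frac{1}{2}, -\frac{1}{2}; 1; 1) in reduced canonical form. Verdict: Gauss (I1, half-integer pattern) fires (x = 1; upper {-\frac{1}{2}, -\frac{1}{2}} half-integers, c = 1 in the evaluable pattern). Hence: \left(-\frac{48}{7}\right) / \pi.

First insight: t_0 being -\frac{12}{7}, the running product (prefactor -12/7) telescopes to a rising factorial.
Term ratio: r(k) = 1 * (k-\frac{1}{2}) (k-\frac{1}{2}) / [(k+1) (k+1)] - poly over poly, x = 1 from leading terms; C = -\frac{12}{7} at k = 0.


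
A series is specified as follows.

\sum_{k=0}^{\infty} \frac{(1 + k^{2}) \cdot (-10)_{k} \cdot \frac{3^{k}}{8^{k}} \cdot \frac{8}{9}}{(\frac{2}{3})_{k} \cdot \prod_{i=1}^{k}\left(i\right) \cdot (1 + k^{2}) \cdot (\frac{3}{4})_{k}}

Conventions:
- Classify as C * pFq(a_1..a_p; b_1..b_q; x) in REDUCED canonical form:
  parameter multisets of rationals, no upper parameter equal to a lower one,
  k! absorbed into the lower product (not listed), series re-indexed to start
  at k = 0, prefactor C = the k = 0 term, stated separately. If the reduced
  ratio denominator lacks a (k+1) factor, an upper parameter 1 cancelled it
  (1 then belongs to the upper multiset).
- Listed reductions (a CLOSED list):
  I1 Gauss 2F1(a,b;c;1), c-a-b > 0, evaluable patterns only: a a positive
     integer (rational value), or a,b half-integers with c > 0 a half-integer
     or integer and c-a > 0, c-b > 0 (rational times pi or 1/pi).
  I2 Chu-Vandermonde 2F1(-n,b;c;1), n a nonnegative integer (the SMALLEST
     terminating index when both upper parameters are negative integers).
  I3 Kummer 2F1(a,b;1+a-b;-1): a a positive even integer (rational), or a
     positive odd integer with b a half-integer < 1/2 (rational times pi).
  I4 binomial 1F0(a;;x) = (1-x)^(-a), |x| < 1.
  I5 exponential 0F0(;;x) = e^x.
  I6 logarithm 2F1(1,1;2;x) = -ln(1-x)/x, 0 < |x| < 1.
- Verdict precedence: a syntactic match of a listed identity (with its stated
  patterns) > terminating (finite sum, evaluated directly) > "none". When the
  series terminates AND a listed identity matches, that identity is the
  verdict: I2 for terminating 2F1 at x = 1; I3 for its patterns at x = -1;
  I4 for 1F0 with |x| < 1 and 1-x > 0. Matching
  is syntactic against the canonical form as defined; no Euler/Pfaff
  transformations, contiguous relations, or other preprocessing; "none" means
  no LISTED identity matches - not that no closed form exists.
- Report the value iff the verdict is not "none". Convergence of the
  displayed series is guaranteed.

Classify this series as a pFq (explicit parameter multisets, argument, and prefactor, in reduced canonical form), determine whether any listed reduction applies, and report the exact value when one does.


Canonical form: C = \frac{8}{9} times 1F2 with upper {-10}, lower {\frac{2}{3}, \frac{3}{4}}, x = \frac{3}{8}. Verdict: terminating - upper -10 stops the sum at k = 10; the 11 terms are added exactly. Its exact value is -\frac{480986121275567553453851}{198589619096622673920000}.

Structural cue: x = \frac{3}{8} and the two geometric factors (C = 8/9, x = 3/8) combine into one argument.
Term ratio: r(k) = \frac{3}{8} * (k-10) / [(k+\frac{2}{3}) (k+\frac{3}{4}) (k+1)] - poly over poly, x = \frac{3}{8} from leading terms; C = \frac{8}{9} at k = 0.


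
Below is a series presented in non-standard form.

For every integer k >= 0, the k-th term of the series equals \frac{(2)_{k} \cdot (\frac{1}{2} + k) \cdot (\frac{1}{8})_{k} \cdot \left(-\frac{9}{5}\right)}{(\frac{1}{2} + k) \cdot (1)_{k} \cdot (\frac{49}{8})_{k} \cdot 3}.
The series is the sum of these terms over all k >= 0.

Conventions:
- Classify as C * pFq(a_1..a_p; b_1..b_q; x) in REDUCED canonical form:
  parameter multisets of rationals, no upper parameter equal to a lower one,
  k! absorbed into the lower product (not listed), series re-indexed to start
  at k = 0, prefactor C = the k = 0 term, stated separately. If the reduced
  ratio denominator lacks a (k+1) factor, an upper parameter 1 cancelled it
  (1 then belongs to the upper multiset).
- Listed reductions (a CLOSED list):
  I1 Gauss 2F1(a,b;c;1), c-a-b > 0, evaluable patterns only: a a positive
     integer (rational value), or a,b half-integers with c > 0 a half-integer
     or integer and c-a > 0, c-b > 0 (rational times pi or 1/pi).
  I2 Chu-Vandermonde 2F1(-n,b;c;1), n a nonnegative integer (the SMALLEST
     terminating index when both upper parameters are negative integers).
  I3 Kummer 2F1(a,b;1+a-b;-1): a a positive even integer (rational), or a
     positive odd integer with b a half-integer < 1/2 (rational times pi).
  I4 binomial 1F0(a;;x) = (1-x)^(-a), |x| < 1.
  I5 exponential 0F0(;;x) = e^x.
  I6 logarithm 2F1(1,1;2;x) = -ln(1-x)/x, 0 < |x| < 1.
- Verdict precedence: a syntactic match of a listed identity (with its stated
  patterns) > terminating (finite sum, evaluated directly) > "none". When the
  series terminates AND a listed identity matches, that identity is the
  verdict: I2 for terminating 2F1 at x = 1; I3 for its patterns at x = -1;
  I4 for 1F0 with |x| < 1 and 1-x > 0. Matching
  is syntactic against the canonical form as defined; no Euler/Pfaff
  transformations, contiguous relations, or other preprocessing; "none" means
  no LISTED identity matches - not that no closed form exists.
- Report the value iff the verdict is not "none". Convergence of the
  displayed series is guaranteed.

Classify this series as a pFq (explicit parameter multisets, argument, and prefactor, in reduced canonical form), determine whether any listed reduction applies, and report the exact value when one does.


Key step: x = 1 and the constant factors (C = -3/5) combine into one prefactor.
Adjacent-term ratio: r(k) = 1 * (k+\frac{1}{8}) (k+2) / [(k+\frac{49}{8}) (k+1)] - rational in k, leading ratio 1; with t_0 = -\frac{3}{5}, classification follows.

Classification (C = -\frac{3}{5}): 2F1 with upper {\frac{1}{8}, 2}, lower {\frac{49}{8}}, argument x = 1. Verdict: the Gauss summation I1 fires (x = 1: the Gamma ratio telescopes since c-a-b = 4 > 0 and a = 2 in Z>0). Hence: -\frac{4059}{6400}.


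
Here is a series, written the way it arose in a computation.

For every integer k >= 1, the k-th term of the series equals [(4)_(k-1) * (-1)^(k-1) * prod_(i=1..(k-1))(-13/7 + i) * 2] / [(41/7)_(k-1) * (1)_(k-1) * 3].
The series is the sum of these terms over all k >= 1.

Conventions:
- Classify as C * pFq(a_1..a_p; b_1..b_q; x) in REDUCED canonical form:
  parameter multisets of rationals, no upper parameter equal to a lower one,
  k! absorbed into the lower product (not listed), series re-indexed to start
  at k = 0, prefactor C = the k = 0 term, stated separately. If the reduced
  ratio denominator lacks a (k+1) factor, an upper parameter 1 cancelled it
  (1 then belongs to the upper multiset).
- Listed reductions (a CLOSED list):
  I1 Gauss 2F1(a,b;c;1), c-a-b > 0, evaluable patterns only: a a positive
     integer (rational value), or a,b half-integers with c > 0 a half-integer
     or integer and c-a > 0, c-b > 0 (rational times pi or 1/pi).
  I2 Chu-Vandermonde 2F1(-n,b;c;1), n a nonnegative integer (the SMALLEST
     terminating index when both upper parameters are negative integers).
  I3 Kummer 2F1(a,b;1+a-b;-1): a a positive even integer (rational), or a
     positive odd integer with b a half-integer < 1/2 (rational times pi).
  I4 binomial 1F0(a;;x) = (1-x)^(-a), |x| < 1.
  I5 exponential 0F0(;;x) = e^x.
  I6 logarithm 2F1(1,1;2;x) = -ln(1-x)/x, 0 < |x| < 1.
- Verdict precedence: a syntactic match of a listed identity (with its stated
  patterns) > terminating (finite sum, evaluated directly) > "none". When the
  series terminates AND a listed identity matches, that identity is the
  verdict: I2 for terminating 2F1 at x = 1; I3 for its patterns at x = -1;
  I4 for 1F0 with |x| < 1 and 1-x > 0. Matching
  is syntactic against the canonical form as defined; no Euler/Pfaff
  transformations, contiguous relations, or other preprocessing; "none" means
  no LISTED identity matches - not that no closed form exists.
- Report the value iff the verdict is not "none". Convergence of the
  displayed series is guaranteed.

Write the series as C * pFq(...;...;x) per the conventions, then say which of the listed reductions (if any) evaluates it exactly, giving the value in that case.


The series (x = -1) is 2F1: upper {-6/7, 4}, lower {41/7}, prefactor 2/3. Verdict: the Kummer evaluation I3 matches (x = -1; c = 41/7 equals 1+a-b for upper {-6/7, 4}: listed pattern). Its exact value is 51/49.

The tell: from the first term 2/3: the constant factors (C = 2/3, x = -1) combine into one prefactor.
Consecutive-term ratio: r(k) = (-1) * (k-6/7) (k+4) / [(k+41/7) (k+1)] - rational; roots negated = parameters, x = (-1), C = 2/3.
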